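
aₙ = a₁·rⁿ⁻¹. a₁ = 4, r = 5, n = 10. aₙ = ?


aₙ = a₁·r^(n-1)
= 4×5^9
= 4×1953125
= 7812500

a_10 = 7812500


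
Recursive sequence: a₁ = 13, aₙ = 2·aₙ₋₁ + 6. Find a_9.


Computing step by step:
a_1 = 13
a_2 = 32
a_3 = 70
a_4 = 146
a_5 = 298
a_6 = 602
a_7 = 1210
a_8 = 2426
a_9 = 4858


a_9 = 4858


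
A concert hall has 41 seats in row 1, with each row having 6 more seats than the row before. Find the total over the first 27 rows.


aₙ = 41 + (27-1)×6 = 197
Sₙ = n(a₁+aₙ)/2 = 27×(41+197)/2
= 27×238/2 = 3213

S_27 = 3213


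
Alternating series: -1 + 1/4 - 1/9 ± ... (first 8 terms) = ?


S = -1 + 1/4 - 1/9 + 1/16 - 1/25 + 1/36 - 1/49 + 1/64
= -0.8156
(Full series converges to -π²/12 ≈ -0.8225)

S_8 = -0.8156


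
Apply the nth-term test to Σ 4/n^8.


lim(n→∞) 4/n^8 = 0
lim aₙ = 0 → nth-term test is INCONCLUSIVE
(Need other tests; this is actually a convergent p-series with p=8 > 1)

Inconclusive (lim aₙ = 0; need another test)


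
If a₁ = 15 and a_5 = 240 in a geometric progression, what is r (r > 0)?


r^(n-1) = aₙ/a₁
r^4 = 240/15 = 16
r = 16^(1/4)
= ±2; taking r > 0 gives r = 2

r = 2


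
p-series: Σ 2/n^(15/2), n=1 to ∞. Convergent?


p-series test: Σ c/n^p converges if p > 1, diverges if p ≤ 1 (constant c > 0 doesn't affect convergence).
p = 15/2
15/2 > 1 → CONVERGES

Converges (p = 15/2 > 1)


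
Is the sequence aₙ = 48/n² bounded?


a₁ = 48, a₂ = 48/4, a₃ = 48/9, ...
0 < aₙ ≤ 48 for all n ≥ 1
The sequence IS bounded

Bounded (0 < aₙ ≤ 48)


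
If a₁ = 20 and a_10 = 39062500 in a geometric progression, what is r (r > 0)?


r^(n-1) = aₙ/a₁
r^9 = 39062500/20 = 1953125
r = 1953125^(1/9)
= 5

r = 5


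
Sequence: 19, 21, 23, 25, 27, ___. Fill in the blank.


Pattern: arithmetic (d=2)
Terms: 19, 21, 23, 25, 27
Next term = 29

Next term = 29


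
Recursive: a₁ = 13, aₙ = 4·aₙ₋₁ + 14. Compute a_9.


Computing step by step:
a_1 = 13
a_2 = 66
a_3 = 278
a_4 = 1126
a_5 = 4518
a_6 = 18086
a_7 = 72358
a_8 = 289446
a_9 = 1157798


a_9 = 1157798


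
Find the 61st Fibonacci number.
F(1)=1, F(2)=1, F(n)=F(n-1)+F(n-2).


Fibonacci sequence: 1, 1, 2, 3, 5, 8, 13, 21, 34, 55, 89, ...
F(61) = 2504730781961

F(61) = 2504730781961


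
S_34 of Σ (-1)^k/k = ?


S = -1 + 1/2 - 1/3 + 1/4 - 1/5 + 1/6 - 1/7 + 1/8 ± ...
= -0.6787
(Full series converges to -ln(2) ≈ -0.6931)

S_34 = -0.6787


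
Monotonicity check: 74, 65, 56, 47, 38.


Differences: -9, -9, -9, -9
All differences < 0 → strictly DECREASING

Monotonically decreasing


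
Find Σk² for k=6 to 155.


Σₖ₌6^155 k² = Σₖ₌₁^155 k² − Σₖ₌₁^5 k²
= 155·156·311/6 − 5·6·11/6
= 1253330 − 55 = 1253275

Σk² = 1253275


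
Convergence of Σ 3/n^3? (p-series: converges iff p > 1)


p-series test: Σ c/n^p converges if p > 1, diverges if p ≤ 1 (constant c > 0 doesn't affect convergence).
p = 3
3 > 1 → CONVERGES

Converges (p = 3 > 1)


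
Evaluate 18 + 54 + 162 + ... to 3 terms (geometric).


Sₙ = 18×(3^3 - 1)/(3 - 1)
= 18×(27 - 1)/2
= 18×26/2
= 234

S_3 = 234


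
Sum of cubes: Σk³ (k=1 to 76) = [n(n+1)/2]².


n(n+1)/2 = 76×77/2 = 2926
Σk³ = 2926² = 8561476

Σk³ = 8561476


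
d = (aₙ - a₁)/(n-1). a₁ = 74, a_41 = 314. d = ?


d = (aₙ - a₁)/(n-1)
= (314 - 74)/(41-1)
= 240/40 = 6

d = 6


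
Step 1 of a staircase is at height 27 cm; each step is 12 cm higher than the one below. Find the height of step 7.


aₙ = a₁ + (n-1)d
= 27 + (7-1)×12
= 27 + 72
= 99

a_7 = 99


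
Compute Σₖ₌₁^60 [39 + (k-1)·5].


aₙ = 39 + (60-1)×5 = 334
Sₙ = n(a₁+aₙ)/2 = 60×(39+334)/2
= 60×373/2 = 11190

S_60 = 11190


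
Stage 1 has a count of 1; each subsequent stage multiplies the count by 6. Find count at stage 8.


aₙ = a₁·r^(n-1)
= 1×6^7
= 1×279936
= 279936

a_8 = 279936


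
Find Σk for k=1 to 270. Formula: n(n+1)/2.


n(n+1)/2 = 270×271/2 = 73170/2 = 36585

Σk = 36585


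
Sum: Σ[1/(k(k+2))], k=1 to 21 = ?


1/(k(k+2)) = (1/2)·(1/k - 1/(k+2)) (partial fractions)
Telescoping: Σ = (1/2)·(1 + 1/2 - 1/22 - 1/23) = 357/506

Sum = 357/506


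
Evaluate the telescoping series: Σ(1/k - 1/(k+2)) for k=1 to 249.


Telescoping with gap 2: two head and two tail terms survive.
= (1 + 1/2) - (1/250 + 1/251)
= 3/2 - 1/250 - 1/251 = 46812/31375

Sum = 46812/31375


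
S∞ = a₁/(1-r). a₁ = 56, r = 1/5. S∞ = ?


S∞ = a₁/(1-r) = 56/(1 - 1/5)
= 56/(4/5)
= 70

S∞ = 70


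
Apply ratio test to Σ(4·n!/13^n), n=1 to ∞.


aₙ = 4·n!/13^n
a_{n+1}/aₙ = (n+1)!/13^(n+1) × 13^n/n!  (constant 4 cancels)
= (n+1)/13
L = lim(n→∞) (n+1)/13 = ∞
L > 1 → series DIVERGES

Diverges (ratio test: L = ∞ > 1)


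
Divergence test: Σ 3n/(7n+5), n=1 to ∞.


lim(n→∞) 3n/(7n+5) = 3/7 = 3/7  (divide numerator and denominator by n)
lim aₙ = 3/7 ≠ 0 → series DIVERGES

Diverges (lim aₙ = 3/7 ≠ 0)


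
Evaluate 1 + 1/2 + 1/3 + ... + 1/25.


H_25 = 1/1 + 1/2 + 1/3 + ... + 1/25
= 34052522467/8923714800
≈ 3.816

H_25 = 34052522467/8923714800 ≈ 3.816


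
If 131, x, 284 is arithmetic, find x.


AM = (131 + 284)/2 = 415/2 = 207.5

AM = 207.5


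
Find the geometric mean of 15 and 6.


GM = √(15×6) = √90 = 9.4868

GM = 9.4868


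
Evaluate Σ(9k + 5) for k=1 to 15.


Σ(9k+5) = 9·Σk + 5·n
= 9·120 + 5·15
= 1080 + 75 = 1155

Σ = 1155


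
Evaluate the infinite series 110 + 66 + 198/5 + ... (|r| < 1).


S∞ = a₁/(1-r) = 110/(1 - 3/5)
= 110/(2/5)
= 275

S∞ = 275


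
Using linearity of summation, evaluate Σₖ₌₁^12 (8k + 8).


Σ(8k+8) = 8·Σk + 8·n
= 8·78 + 8·12
= 624 + 96 = 720

Σ = 720


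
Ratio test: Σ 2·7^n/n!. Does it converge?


aₙ = 2·7^n/n!
a_{n+1}/aₙ = 7^(n+1)/(n+1)! × n!/7^n  (constant 2 cancels)
= 7/(n+1)
L = lim(n→∞) 7/(n+1) = 0
L < 1 → series CONVERGES

Converges (ratio test: L = 0 < 1)


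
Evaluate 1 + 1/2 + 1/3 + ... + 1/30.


H_30 = 1/1 + 1/2 + 1/3 + ... + 1/30
= 9304682830147/2329089562800
≈ 3.995

H_30 = 9304682830147/2329089562800 ≈ 3.995


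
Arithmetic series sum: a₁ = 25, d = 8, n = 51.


aₙ = 25 + (51-1)×8 = 425
Sₙ = n(a₁+aₙ)/2 = 51×(25+425)/2
= 51×450/2 = 11475

S_51 = 11475


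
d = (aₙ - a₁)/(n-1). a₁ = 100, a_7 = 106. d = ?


d = (aₙ - a₁)/(n-1)
= (106 - 100)/(7-1)
= 6/6 = 1

d = 1


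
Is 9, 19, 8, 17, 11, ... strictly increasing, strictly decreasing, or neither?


Differences: 10, -11, 9, -6
Difference at position 1 is +10 (> 0) but position 2 is -11 (< 0) — sequence both rises and falls
→ NOT monotonic

Not monotonic


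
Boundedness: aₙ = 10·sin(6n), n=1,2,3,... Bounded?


For all n, -1 ≤ sin(6n) ≤ 1, so -10 ≤ 10·sin(6n) ≤ 10
Lower bound: -10, Upper bound: 10
The sequence IS bounded

Bounded (-10 ≤ aₙ ≤ 10)


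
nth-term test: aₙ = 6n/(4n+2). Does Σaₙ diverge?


lim(n→∞) 6n/(4n+2) = 6/4 = 3/2  (divide numerator and denominator by n)
lim aₙ = 3/2 ≠ 0 → series DIVERGES

Diverges (lim aₙ = 3/2 ≠ 0)


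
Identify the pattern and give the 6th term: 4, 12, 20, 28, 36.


Pattern: arithmetic (d=8)
Terms: 4, 12, 20, 28, 36
Next term = 44

Next term = 44


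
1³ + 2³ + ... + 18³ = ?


n(n+1)/2 = 18×19/2 = 171
Σk³ = 171² = 29241

Σk³ = 29241


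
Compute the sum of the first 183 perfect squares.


n = 183
n(n+1)(2n+1)/6 = 183×184×367/6
= 12357624/6 = 2059604

Σk² = 2059604


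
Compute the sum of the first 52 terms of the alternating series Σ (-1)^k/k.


S = -1 + 1/2 - 1/3 + 1/4 - 1/5 + 1/6 - 1/7 + 1/8 ± ...
= -0.6836
(Full series converges to -ln(2) ≈ -0.6931)

S_52 = -0.6836


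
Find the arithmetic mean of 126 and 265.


AM = (126 + 265)/2 = 391/2 = 195.5

AM = 195.5


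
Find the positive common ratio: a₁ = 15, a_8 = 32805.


r^(n-1) = aₙ/a₁
r^7 = 32805/15 = 2187
r = 2187^(1/7)
= 3

r = 3


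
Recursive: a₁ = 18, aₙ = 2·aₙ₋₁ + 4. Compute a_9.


Computing step by step:
a_1 = 18
a_2 = 40
a_3 = 84
a_4 = 172
a_5 = 348
a_6 = 700
a_7 = 1404
a_8 = 2812
a_9 = 5628


a_9 = 5628


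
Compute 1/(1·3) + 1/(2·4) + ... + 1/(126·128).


1/(k(k+2)) = (1/2)·(1/k - 1/(k+2)) (partial fractions)
Telescoping: Σ = (1/2)·(1 + 1/2 - 1/127 - 1/128) = 24129/32512

Sum = 24129/32512


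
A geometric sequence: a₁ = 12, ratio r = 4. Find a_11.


aₙ = a₁·r^(n-1)
= 12×4^10
= 12×1048576
= 12582912

a_11 = 12582912


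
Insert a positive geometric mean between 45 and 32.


GM = √(45×32) = √1440 = 37.9473

GM = 37.9473


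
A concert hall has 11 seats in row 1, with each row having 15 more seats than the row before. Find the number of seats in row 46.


aₙ = a₁ + (n-1)d
= 11 + (46-1)×15
= 11 + 675
= 686

a_46 = 686


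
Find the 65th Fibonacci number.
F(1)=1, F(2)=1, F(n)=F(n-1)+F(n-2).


Fibonacci sequence: 1, 1, 2, 3, 5, 8, 13, 21, 34, 55, 89, ...
F(65) = 17167680177565

F(65) = 17167680177565


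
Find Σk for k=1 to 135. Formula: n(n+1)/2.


n(n+1)/2 = 135×136/2 = 18360/2 = 9180

Σk = 9180


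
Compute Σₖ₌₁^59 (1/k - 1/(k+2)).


Telescoping with gap 2: two head and two tail terms survive.
= (1 + 1/2) - (1/60 + 1/61)
= 3/2 - 1/60 - 1/61 = 5369/3660

Sum = 5369/3660


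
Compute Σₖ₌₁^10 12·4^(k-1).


Sₙ = 12×(4^10 - 1)/(4 - 1)
= 12×(1048576 - 1)/3
= 12×1048575/3
= 4194300

S_10 = 4194300


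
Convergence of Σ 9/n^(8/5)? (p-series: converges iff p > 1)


p-series test: Σ c/n^p converges if p > 1, diverges if p ≤ 1 (constant c > 0 doesn't affect convergence).
p = 8/5
8/5 > 1 → CONVERGES

Converges (p = 8/5 > 1)


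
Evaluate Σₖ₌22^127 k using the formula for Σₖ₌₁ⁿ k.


Σₖ₌22^127 k = Σₖ₌₁^127 k − Σₖ₌₁^21 k
= 127·128/2 − 21·22/2
= 8128 − 231 = 7897

Σk = 7897


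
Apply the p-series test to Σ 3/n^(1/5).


p-series test: Σ c/n^p converges if p > 1, diverges if p ≤ 1 (constant c > 0 doesn't affect convergence).
p = 1/5
1/5 ≤ 1 → DIVERGES

Diverges (p = 1/5 ≤ 1)


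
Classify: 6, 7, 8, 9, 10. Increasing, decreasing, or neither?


Differences: 1, 1, 1, 1
All differences > 0 → strictly INCREASING

Monotonically increasing


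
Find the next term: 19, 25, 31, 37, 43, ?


Pattern: arithmetic (d=6)
Terms: 19, 25, 31, 37, 43
Next term = 49

Next term = 49


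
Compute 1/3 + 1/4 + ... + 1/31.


Σₖ₌3^31 1/k = 1/3 + 1/4 + 1/5 + ... + 1/31
= 182471592627157/72201776446800
≈ 2.5272

Sum = 182471592627157/72201776446800 ≈ 2.5272


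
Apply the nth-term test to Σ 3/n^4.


lim(n→∞) 3/n^4 = 0
lim aₙ = 0 → nth-term test is INCONCLUSIVE
(Need other tests; this is actually a convergent p-series with p=4 > 1)

Inconclusive (lim aₙ = 0; need another test)


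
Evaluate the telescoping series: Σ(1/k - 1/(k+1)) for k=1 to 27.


Telescoping: adjacent terms cancel.
= 1/1 - 1/28
= 1 - 1/28 = 27/28

Sum = 27/28


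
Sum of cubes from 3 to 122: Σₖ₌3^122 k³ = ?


Σₖ₌3^122 k³ = [122·123/2]² − [2·3/2]²
= 56295009 − 9 = 56295000

Σk³ = 56295000


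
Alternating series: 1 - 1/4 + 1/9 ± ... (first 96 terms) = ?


S = 1 - 1/4 + 1/9 - 1/16 + 1/25 - 1/36 + 1/49 - 1/64 ± ...
= 0.8224
(Full series converges to +π²/12 ≈ +0.8225)

S_96 = 0.8224


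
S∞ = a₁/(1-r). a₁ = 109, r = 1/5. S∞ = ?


S∞ = a₁/(1-r) = 109/(1 - 1/5)
= 109/(4/5)
= 545/4

S∞ = 545/4


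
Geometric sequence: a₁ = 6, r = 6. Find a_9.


aₙ = a₁·r^(n-1)
= 6×6^8
= 6×1679616
= 10077696

a_9 = 10077696


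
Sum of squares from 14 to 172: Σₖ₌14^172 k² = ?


Σₖ₌14^172 k² = Σₖ₌₁^172 k² − Σₖ₌₁^13 k²
= 172·173·345/6 − 13·14·27/6
= 1710970 − 819 = 1710151

Σk² = 1710151


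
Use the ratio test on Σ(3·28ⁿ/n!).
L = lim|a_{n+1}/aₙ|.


aₙ = 3·28^n/n!
a_{n+1}/aₙ = 28^(n+1)/(n+1)! × n!/28^n  (constant 3 cancels)
= 28/(n+1)
L = lim(n→∞) 28/(n+1) = 0
L < 1 → series CONVERGES

Converges (ratio test: L = 0 < 1)


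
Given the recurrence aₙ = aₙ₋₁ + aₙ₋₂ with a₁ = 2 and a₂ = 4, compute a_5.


Computing iteratively: 2, 4, 6, 10, 16
a_5 = 16

a_5 = 16


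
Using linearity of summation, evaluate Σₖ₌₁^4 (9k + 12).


Σ(9k+12) = 9·Σk + 12·n
= 9·10 + 12·4
= 90 + 48 = 138

Σ = 138


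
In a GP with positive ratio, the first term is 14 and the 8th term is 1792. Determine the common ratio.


r^(n-1) = aₙ/a₁
r^7 = 1792/14 = 128
r = 128^(1/7)
= 2

r = 2


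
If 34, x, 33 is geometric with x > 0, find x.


GM = √(34×33) = √1122 = 33.4963

GM = 33.4963


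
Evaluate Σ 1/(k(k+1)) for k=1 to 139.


1/(k(k+1)) = 1/k - 1/(k+1) (partial fractions)
Telescoping: Σ = 1 - 1/140 = 139/140

Sum = 139/140


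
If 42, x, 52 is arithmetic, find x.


AM = (42 + 52)/2 = 94/2 = 47

AM = 47


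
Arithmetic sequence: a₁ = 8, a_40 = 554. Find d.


d = (aₙ - a₁)/(n-1)
= (554 - 8)/(40-1)
= 546/39 = 14

d = 14


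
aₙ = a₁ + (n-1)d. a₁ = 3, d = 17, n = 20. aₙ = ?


aₙ = a₁ + (n-1)d
= 3 + (20-1)×17
= 3 + 323
= 326

a_20 = 326


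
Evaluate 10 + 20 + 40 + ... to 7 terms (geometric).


Sₙ = 10×(2^7 - 1)/(2 - 1)
= 10×(128 - 1)/1
= 10×127/1
= 1270

S_7 = 1270


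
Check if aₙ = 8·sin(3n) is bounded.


For all n, -1 ≤ sin(3n) ≤ 1, so -8 ≤ 8·sin(3n) ≤ 8
Lower bound: -8, Upper bound: 8
The sequence IS bounded

Bounded (-8 ≤ aₙ ≤ 8)


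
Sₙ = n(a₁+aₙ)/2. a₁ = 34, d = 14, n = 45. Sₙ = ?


aₙ = 34 + (45-1)×14 = 650
Sₙ = n(a₁+aₙ)/2 = 45×(34+650)/2
= 45×684/2 = 15390

S_45 = 15390


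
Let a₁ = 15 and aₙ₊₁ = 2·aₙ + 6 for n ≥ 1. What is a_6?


Computing step by step:
a_1 = 15
a_2 = 36
a_3 = 78
a_4 = 162
a_5 = 330
a_6 = 666


a_6 = 666


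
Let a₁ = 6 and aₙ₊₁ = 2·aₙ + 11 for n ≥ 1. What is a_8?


Computing step by step:
a_1 = 6
a_2 = 23
a_3 = 57
a_4 = 125
a_5 = 261
a_6 = 533
a_7 = 1077
a_8 = 2165


a_8 = 2165


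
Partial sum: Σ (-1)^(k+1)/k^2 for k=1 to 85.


S = 1 - 1/4 + 1/9 - 1/16 + 1/25 - 1/36 + 1/49 - 1/64 ± ...
= 0.8225
(Full series converges to +π²/12 ≈ +0.8225)

S_85 = 0.8225


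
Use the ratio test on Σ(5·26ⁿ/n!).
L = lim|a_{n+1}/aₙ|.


aₙ = 5·26^n/n!
a_{n+1}/aₙ = 26^(n+1)/(n+1)! × n!/26^n  (constant 5 cancels)
= 26/(n+1)
L = lim(n→∞) 26/(n+1) = 0
L < 1 → series CONVERGES

Converges (ratio test: L = 0 < 1)


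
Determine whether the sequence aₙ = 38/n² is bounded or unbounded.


a₁ = 38, a₂ = 38/4, a₃ = 38/9, ...
0 < aₙ ≤ 38 for all n ≥ 1
The sequence IS bounded

Bounded (0 < aₙ ≤ 38)


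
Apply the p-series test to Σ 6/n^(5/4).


p-series test: Σ c/n^p converges if p > 1, diverges if p ≤ 1 (constant c > 0 doesn't affect convergence).
p = 5/4
5/4 > 1 → CONVERGES

Converges (p = 5/4 > 1)


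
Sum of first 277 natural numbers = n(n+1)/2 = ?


n(n+1)/2 = 277×278/2 = 77006/2 = 38503

Σk = 38503


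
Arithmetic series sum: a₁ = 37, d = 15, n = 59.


aₙ = 37 + (59-1)×15 = 907
Sₙ = n(a₁+aₙ)/2 = 59×(37+907)/2
= 59×944/2 = 27848

S_59 = 27848


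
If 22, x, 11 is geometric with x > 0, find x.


GM = √(22×11) = √242 = 15.5563

GM = 15.5563


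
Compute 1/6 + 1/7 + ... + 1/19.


Σₖ₌6^19 1/k = 1/6 + 1/7 + 1/8 + ... + 1/19
= 19622959/15519504
≈ 1.2644

Sum = 19622959/15519504 ≈ 1.2644


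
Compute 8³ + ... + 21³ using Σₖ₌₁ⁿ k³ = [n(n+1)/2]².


Σₖ₌8^21 k³ = [21·22/2]² − [7·8/2]²
= 53361 − 784 = 52577

Σk³ = 52577


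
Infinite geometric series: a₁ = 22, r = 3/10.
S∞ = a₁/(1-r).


S∞ = a₁/(1-r) = 22/(1 - 3/10)
= 22/(7/10)
= 220/7

S∞ = 220/7


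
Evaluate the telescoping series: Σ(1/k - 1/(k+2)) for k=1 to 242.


Telescoping with gap 2: two head and two tail terms survive.
= (1 + 1/2) - (1/243 + 1/244)
= 3/2 - 1/243 - 1/244 = 88451/59292

Sum = 88451/59292


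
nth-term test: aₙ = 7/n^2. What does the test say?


lim(n→∞) 7/n^2 = 0
lim aₙ = 0 → nth-term test is INCONCLUSIVE
(Need other tests; this is actually a convergent p-series with p=2 > 1)

Inconclusive (lim aₙ = 0; need another test)


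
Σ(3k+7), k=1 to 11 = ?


Σ(3k+7) = 3·Σk + 7·n
= 3·66 + 7·11
= 198 + 77 = 275

Σ = 275


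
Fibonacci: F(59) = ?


Fibonacci sequence: 1, 1, 2, 3, 5, 8, 13, 21, 34, 55, 89, ...
F(59) = 956722026041

F(59) = 956722026041


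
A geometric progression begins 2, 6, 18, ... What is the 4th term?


aₙ = a₁·r^(n-1)
= 2×3^3
= 2×27
= 54

a_4 = 54


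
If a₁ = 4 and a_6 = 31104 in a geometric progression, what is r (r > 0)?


r^(n-1) = aₙ/a₁
r^5 = 31104/4 = 7776
r = 7776^(1/5)
= 6

r = 6


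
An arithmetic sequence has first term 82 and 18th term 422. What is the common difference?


d = (aₙ - a₁)/(n-1)
= (422 - 82)/(18-1)
= 340/17 = 20

d = 20


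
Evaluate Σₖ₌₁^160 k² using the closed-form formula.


n = 160
n(n+1)(2n+1)/6 = 160×161×321/6
= 8268960/6 = 1378160

Σk² = 1378160


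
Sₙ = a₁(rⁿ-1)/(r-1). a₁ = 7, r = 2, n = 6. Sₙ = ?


Sₙ = 7×(2^6 - 1)/(2 - 1)
= 7×(64 - 1)/1
= 7×63/1
= 441

S_6 = 441


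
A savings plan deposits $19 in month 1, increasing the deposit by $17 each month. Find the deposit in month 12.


aₙ = a₁ + (n-1)d
= 19 + (12-1)×17
= 19 + 187
= 206

a_12 = 206


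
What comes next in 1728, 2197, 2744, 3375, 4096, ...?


Pattern: perfect cubes: n³
Terms: 1728, 2197, 2744, 3375, 4096
Next term = 4913

Next term = 4913


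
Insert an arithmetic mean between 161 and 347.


AM = (161 + 347)/2 = 508/2 = 254

AM = 254


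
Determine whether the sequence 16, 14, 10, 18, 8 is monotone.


Differences: -2, -4, 8, -10
Difference at position 3 is +8 (> 0) but position 1 is -2 (< 0) — sequence both rises and falls
→ NOT monotonic

Not monotonic


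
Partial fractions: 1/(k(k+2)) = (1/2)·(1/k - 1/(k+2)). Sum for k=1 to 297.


1/(k(k+2)) = (1/2)·(1/k - 1/(k+2)) (partial fractions)
Telescoping: Σ = (1/2)·(1 + 1/2 - 1/298 - 1/299) = 33264/44551

Sum = 33264/44551


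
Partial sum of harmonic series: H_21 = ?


H_21 = 1/1 + 1/2 + 1/3 + ... + 1/21
= 18858053/5173168
≈ 3.6454

H_21 = 18858053/5173168 ≈ 3.6454


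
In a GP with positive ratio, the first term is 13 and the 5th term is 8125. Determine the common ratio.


r^(n-1) = aₙ/a₁
r^4 = 8125/13 = 625
r = 625^(1/4)
= ±5; taking r > 0 gives r = 5

r = 5


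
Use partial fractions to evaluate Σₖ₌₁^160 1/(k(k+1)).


1/(k(k+1)) = 1/k - 1/(k+1) (partial fractions)
Telescoping: Σ = 1 - 1/161 = 160/161

Sum = 160/161


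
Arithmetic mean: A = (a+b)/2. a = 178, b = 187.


AM = (178 + 187)/2 = 365/2 = 182.5

AM = 182.5


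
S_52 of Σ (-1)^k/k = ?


S = -1 + 1/2 - 1/3 + 1/4 - 1/5 + 1/6 - 1/7 + 1/8 ± ...
= -0.6836
(Full series converges to -ln(2) ≈ -0.6931)

S_52 = -0.6836


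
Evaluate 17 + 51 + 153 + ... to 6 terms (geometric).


Sₙ = 17×(3^6 - 1)/(3 - 1)
= 17×(729 - 1)/2
= 17×728/2
= 6188

S_6 = 6188


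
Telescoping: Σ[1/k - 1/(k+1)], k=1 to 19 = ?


Telescoping: adjacent terms cancel.
= 1/1 - 1/20
= 1 - 1/20 = 19/20

Sum = 19/20


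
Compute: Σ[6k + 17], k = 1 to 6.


Σ(6k+17) = 6·Σk + 17·n
= 6·21 + 17·6
= 126 + 102 = 228

Σ = 228


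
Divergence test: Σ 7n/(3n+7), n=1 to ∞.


lim(n→∞) 7n/(3n+7) = 7/3 = 7/3  (divide numerator and denominator by n)
lim aₙ = 7/3 ≠ 0 → series DIVERGES

Diverges (lim aₙ = 7/3 ≠ 0)


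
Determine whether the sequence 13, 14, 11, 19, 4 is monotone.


Differences: 1, -3, 8, -15
Difference at position 1 is +1 (> 0) but position 2 is -3 (< 0) — sequence both rises and falls
→ NOT monotonic

Not monotonic


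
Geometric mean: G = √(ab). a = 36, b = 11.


GM = √(36×11) = √396 = 19.8997

GM = 19.8997


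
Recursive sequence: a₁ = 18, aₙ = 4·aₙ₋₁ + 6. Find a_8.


Computing step by step:
a_1 = 18
a_2 = 78
a_3 = 318
a_4 = 1278
a_5 = 5118
a_6 = 20478
a_7 = 81918
a_8 = 327678


a_8 = 327678


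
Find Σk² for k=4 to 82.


Σₖ₌4^82 k² = Σₖ₌₁^82 k² − Σₖ₌₁^3 k²
= 82·83·165/6 − 3·4·7/6
= 187165 − 14 = 187151

Σk² = 187151


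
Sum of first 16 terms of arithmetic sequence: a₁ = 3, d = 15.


aₙ = 3 + (16-1)×15 = 228
Sₙ = n(a₁+aₙ)/2 = 16×(3+228)/2
= 16×231/2 = 1848

S_16 = 1848


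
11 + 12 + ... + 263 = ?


Σₖ₌11^263 k = Σₖ₌₁^263 k − Σₖ₌₁^10 k
= 263·264/2 − 10·11/2
= 34716 − 55 = 34661

Σk = 34661


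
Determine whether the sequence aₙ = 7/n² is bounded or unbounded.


a₁ = 7, a₂ = 7/4, a₃ = 7/9, ...
0 < aₙ ≤ 7 for all n ≥ 1
The sequence IS bounded

Bounded (0 < aₙ ≤ 7)


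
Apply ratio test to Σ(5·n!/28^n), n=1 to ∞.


aₙ = 5·n!/28^n
a_{n+1}/aₙ = (n+1)!/28^(n+1) × 28^n/n!  (constant 5 cancels)
= (n+1)/28
L = lim(n→∞) (n+1)/28 = ∞
L > 1 → series DIVERGES

Diverges (ratio test: L = ∞ > 1)


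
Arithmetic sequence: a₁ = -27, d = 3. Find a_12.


aₙ = a₁ + (n-1)d
= -27 + (12-1)×3
= -27 + 33
= 6

a_12 = 6


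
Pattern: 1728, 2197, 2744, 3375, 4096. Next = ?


Pattern: perfect cubes: n³
Terms: 1728, 2197, 2744, 3375, 4096
Next term = 4913

Next term = 4913


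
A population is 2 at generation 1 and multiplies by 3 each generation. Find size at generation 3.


aₙ = a₁·r^(n-1)
= 2×3^2
= 2×9
= 18

a_3 = 18


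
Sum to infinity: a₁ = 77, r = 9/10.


S∞ = a₁/(1-r) = 77/(1 - 9/10)
= 77/(1/10)
= 770

S∞ = 770


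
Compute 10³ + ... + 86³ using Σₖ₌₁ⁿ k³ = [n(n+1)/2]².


Σₖ₌10^86 k³ = [86·87/2]² − [9·10/2]²
= 13995081 − 2025 = 13993056

Σk³ = 13993056


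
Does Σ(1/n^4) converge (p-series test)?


p-series test: Σ c/n^p converges if p > 1, diverges if p ≤ 1 (constant c > 0 doesn't affect convergence).
p = 4
4 > 1 → CONVERGES

Converges (p = 4 > 1)


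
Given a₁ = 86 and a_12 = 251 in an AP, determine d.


d = (aₙ - a₁)/(n-1)
= (251 - 86)/(12-1)
= 165/11 = 15

d = 15


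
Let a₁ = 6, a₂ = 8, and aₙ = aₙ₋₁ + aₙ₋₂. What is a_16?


Computing iteratively: 6, 8, 14, 22, 36, 58, 94, 152, 246, 398, 644, 1042, ...
a_16 = 7142

a_16 = 7142


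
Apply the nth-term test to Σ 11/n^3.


lim(n→∞) 11/n^3 = 0
lim aₙ = 0 → nth-term test is INCONCLUSIVE
(Need other tests; this is actually a convergent p-series with p=3 > 1)

Inconclusive (lim aₙ = 0; need another test)


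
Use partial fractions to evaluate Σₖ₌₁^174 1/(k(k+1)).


1/(k(k+1)) = 1/k - 1/(k+1) (partial fractions)
Telescoping: Σ = 1 - 1/175 = 174/175

Sum = 174/175


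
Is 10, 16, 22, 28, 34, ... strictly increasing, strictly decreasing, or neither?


Differences: 6, 6, 6, 6
All differences > 0 → strictly INCREASING

Monotonically increasing


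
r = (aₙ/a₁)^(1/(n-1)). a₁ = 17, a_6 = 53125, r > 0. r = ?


r^(n-1) = aₙ/a₁
r^5 = 53125/17 = 3125
r = 3125^(1/5)
= 5

r = 5


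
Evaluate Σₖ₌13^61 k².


Σₖ₌13^61 k² = Σₖ₌₁^61 k² − Σₖ₌₁^12 k²
= 61·62·123/6 − 12·13·25/6
= 77531 − 650 = 76881

Σk² = 76881


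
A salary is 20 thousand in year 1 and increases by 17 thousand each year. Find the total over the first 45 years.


aₙ = 20 + (45-1)×17 = 768
Sₙ = n(a₁+aₙ)/2 = 45×(20+768)/2
= 45×788/2 = 17730

S_45 = 17730


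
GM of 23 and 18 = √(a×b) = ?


GM = √(23×18) = √414 = 20.347

GM = 20.347


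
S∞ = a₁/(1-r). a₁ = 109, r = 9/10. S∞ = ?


S∞ = a₁/(1-r) = 109/(1 - 9/10)
= 109/(1/10)
= 1090

S∞ = 1090


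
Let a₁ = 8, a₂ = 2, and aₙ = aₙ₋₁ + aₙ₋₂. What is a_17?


Computing iteratively: 8, 2, 10, 12, 22, 34, 56, 90, 146, 236, 382, 618, ...
a_17 = 6854

a_17 = 6854


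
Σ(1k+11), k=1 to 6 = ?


Σ(1k+11) = 1·Σk + 11·n
= 1·21 + 11·6
= 21 + 66 = 87

Σ = 87


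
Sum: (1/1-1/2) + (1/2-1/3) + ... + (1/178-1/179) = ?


Telescoping: adjacent terms cancel.
= 1/1 - 1/179
= 1 - 1/179 = 178/179

Sum = 178/179


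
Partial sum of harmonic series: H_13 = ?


H_13 = 1/1 + 1/2 + 1/3 + ... + 1/13
= 1145993/360360
≈ 3.1801

H_13 = 1145993/360360 ≈ 3.1801


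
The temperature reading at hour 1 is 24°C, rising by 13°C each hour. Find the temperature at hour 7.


aₙ = a₁ + (n-1)d
= 24 + (7-1)×13
= 24 + 78
= 102

a_7 = 102


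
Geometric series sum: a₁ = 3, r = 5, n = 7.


Sₙ = 3×(5^7 - 1)/(5 - 1)
= 3×(78125 - 1)/4
= 3×78124/4
= 58593

S_7 = 58593


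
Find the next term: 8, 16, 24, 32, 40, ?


Pattern: arithmetic (d=8)
Terms: 8, 16, 24, 32, 40
Next term = 48

Next term = 48


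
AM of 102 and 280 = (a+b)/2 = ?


AM = (102 + 280)/2 = 382/2 = 191

AM = 191


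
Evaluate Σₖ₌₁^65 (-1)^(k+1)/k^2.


S = 1 - 1/4 + 1/9 - 1/16 + 1/25 - 1/36 + 1/49 - 1/64 ± ...
= 0.8226
(Full series converges to +π²/12 ≈ +0.8225)

S_65 = 0.8226


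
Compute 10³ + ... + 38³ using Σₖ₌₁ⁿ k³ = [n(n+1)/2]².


Σₖ₌10^38 k³ = [38·39/2]² − [9·10/2]²
= 549081 − 2025 = 547056

Σk³ = 547056


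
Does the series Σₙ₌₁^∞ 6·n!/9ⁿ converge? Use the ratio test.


aₙ = 6·n!/9^n
a_{n+1}/aₙ = (n+1)!/9^(n+1) × 9^n/n!  (constant 6 cancels)
= (n+1)/9
L = lim(n→∞) (n+1)/9 = ∞
L > 1 → series DIVERGES

Diverges (ratio test: L = ∞ > 1)


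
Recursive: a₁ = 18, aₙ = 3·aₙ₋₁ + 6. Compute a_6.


Computing step by step:
a_1 = 18
a_2 = 60
a_3 = 186
a_4 = 564
a_5 = 1698
a_6 = 5100


a_6 = 5100


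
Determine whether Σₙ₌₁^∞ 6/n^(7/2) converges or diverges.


p-series test: Σ c/n^p converges if p > 1, diverges if p ≤ 1 (constant c > 0 doesn't affect convergence).
p = 7/2
7/2 > 1 → CONVERGES

Converges (p = 7/2 > 1)


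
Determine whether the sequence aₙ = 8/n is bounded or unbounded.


a₁ = 8, a₂ = 8/2, a₃ = 8/3, ...
0 < aₙ ≤ 8 for all n ≥ 1
Lower bound: 0, Upper bound: 8
The sequence IS bounded

Bounded (0 < aₙ ≤ 8)


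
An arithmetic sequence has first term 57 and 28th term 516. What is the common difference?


d = (aₙ - a₁)/(n-1)
= (516 - 57)/(28-1)
= 459/27 = 17

d = 17


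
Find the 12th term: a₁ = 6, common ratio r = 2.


aₙ = a₁·r^(n-1)
= 6×2^11
= 6×2048
= 12288

a_12 = 12288


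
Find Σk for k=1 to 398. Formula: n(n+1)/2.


n(n+1)/2 = 398×399/2 = 158802/2 = 79401

Σk = 79401


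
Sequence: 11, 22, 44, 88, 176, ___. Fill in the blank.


Pattern: geometric (r=2)
Terms: 11, 22, 44, 88, 176
Next term = 352

Next term = 352


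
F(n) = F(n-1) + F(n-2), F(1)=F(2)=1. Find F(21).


Fibonacci sequence: 1, 1, 2, 3, 5, 8, 13, 21, 34, 55, 89, ...
F(21) = 10946

F(21) = 10946


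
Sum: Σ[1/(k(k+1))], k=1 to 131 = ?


1/(k(k+1)) = 1/k - 1/(k+1) (partial fractions)
Telescoping: Σ = 1 - 1/132 = 131/132

Sum = 131/132


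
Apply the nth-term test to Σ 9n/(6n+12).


lim(n→∞) 9n/(6n+12) = 9/6 = 3/2  (divide numerator and denominator by n)
lim aₙ = 3/2 ≠ 0 → series DIVERGES

Diverges (lim aₙ = 3/2 ≠ 0)


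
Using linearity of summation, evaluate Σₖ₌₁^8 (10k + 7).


Σ(10k+7) = 10·Σk + 7·n
= 10·36 + 7·8
= 360 + 56 = 416

Σ = 416


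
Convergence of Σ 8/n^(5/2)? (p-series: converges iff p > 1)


p-series test: Σ c/n^p converges if p > 1, diverges if p ≤ 1 (constant c > 0 doesn't affect convergence).
p = 5/2
5/2 > 1 → CONVERGES

Converges (p = 5/2 > 1)


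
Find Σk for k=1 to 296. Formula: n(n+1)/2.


n(n+1)/2 = 296×297/2 = 87912/2 = 43956

Σk = 43956


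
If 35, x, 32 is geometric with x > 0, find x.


GM = √(35×32) = √1120 = 33.4664

GM = 33.4664


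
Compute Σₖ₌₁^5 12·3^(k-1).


Sₙ = 12×(3^5 - 1)/(3 - 1)
= 12×(243 - 1)/2
= 12×242/2
= 1452

S_5 = 1452


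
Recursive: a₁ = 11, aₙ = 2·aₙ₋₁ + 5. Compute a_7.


Computing step by step:
a_1 = 11
a_2 = 27
a_3 = 59
a_4 = 123
a_5 = 251
a_6 = 507
a_7 = 1019


a_7 = 1019


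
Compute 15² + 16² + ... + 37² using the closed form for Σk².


Σₖ₌15^37 k² = Σₖ₌₁^37 k² − Σₖ₌₁^14 k²
= 37·38·75/6 − 14·15·29/6
= 17575 − 1015 = 16560

Σk² = 16560


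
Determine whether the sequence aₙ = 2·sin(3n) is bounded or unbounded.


For all n, -1 ≤ sin(3n) ≤ 1, so -2 ≤ 2·sin(3n) ≤ 2
Lower bound: -2, Upper bound: 2
The sequence IS bounded

Bounded (-2 ≤ aₙ ≤ 2)


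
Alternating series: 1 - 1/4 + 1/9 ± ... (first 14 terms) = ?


S = 1 - 1/4 + 1/9 - 1/16 + 1/25 - 1/36 + 1/49 - 1/64 ± ...
= 0.8201
(Full series converges to +π²/12 ≈ +0.8225)

S_14 = 0.8201


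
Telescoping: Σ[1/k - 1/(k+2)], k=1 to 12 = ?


Telescoping with gap 2: two head and two tail terms survive.
= (1 + 1/2) - (1/13 + 1/14)
= 3/2 - 1/13 - 1/14 = 123/91

Sum = 123/91


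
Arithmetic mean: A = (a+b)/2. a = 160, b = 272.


AM = (160 + 272)/2 = 432/2 = 216

AM = 216


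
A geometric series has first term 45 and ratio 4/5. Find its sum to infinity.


S∞ = a₁/(1-r) = 45/(1 - 4/5)
= 45/(1/5)
= 225

S∞ = 225


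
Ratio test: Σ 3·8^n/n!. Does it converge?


aₙ = 3·8^n/n!
a_{n+1}/aₙ = 8^(n+1)/(n+1)! × n!/8^n  (constant 3 cancels)
= 8/(n+1)
L = lim(n→∞) 8/(n+1) = 0
L < 1 → series CONVERGES

Converges (ratio test: L = 0 < 1)


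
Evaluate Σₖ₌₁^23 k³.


n(n+1)/2 = 23×24/2 = 276
Σk³ = 276² = 76176

Σk³ = 76176


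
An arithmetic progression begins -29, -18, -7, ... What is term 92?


aₙ = a₁ + (n-1)d
= -29 + (92-1)×11
= -29 + 1001
= 972

a_92 = 972


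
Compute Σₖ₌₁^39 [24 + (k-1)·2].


aₙ = 24 + (39-1)×2 = 100
Sₙ = n(a₁+aₙ)/2 = 39×(24+100)/2
= 39×124/2 = 2418

S_39 = 2418


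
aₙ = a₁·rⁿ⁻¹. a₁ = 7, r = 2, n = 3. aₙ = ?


aₙ = a₁·r^(n-1)
= 7×2^2
= 7×4
= 28

a_3 = 28


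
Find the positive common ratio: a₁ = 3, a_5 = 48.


r^(n-1) = aₙ/a₁
r^4 = 48/3 = 16
r = 16^(1/4)
= ±2; taking r > 0 gives r = 2

r = 2


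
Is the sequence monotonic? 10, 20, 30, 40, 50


Differences: 10, 10, 10, 10
All differences > 0 → strictly INCREASING

Monotonically increasing


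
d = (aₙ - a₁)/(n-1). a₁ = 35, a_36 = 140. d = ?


d = (aₙ - a₁)/(n-1)
= (140 - 35)/(36-1)
= 105/35 = 3

d = 3


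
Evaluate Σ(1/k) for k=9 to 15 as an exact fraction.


Σₖ₌9^15 1/k = 1/9 + 1/10 + 1/11 + 1/12 + 1/13 + 1/14 + 1/15
= 21635/36036
≈ 0.6004

Sum = 21635/36036 ≈ 0.6004


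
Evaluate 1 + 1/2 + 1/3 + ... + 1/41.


H_41 = 1/1 + 1/2 + 1/3 + ... + 1/41
= 85691034670497533/19914562703599200
≈ 4.3029

H_41 = 85691034670497533/19914562703599200 ≈ 4.3029


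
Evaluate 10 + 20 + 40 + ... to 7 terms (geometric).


Sₙ = 10×(2^7 - 1)/(2 - 1)
= 10×(128 - 1)/1
= 10×127/1
= 1270

S_7 = 1270


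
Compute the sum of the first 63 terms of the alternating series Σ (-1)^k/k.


S = -1 + 1/2 - 1/3 + 1/4 - 1/5 + 1/6 - 1/7 + 1/8 ± ...
= -0.701
(Full series converges to -ln(2) ≈ -0.6931)

S_63 = -0.701


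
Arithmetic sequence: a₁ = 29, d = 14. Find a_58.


aₙ = a₁ + (n-1)d
= 29 + (58-1)×14
= 29 + 798
= 827

a_58 = 827


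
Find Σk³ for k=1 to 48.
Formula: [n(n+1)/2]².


n(n+1)/2 = 48×49/2 = 1176
Σk³ = 1176² = 1382976

Σk³ = 1382976


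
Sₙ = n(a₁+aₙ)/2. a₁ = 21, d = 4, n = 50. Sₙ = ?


aₙ = 21 + (50-1)×4 = 217
Sₙ = n(a₁+aₙ)/2 = 50×(21+217)/2
= 50×238/2 = 5950

S_50 = 5950


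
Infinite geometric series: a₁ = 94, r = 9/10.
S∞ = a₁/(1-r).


S∞ = a₁/(1-r) = 94/(1 - 9/10)
= 94/(1/10)
= 940

S∞ = 940


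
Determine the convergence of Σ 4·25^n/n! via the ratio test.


aₙ = 4·25^n/n!
a_{n+1}/aₙ = 25^(n+1)/(n+1)! × n!/25^n  (constant 4 cancels)
= 25/(n+1)
L = lim(n→∞) 25/(n+1) = 0
L < 1 → series CONVERGES

Converges (ratio test: L = 0 < 1)


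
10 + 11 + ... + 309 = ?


Σₖ₌10^309 k = Σₖ₌₁^309 k − Σₖ₌₁^9 k
= 309·310/2 − 9·10/2
= 47895 − 45 = 47850

Σk = 47850


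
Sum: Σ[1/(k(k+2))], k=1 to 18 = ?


1/(k(k+2)) = (1/2)·(1/k - 1/(k+2)) (partial fractions)
Telescoping: Σ = (1/2)·(1 + 1/2 - 1/19 - 1/20) = 531/760

Sum = 531/760


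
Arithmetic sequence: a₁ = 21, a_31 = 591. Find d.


d = (aₙ - a₁)/(n-1)
= (591 - 21)/(31-1)
= 570/30 = 19

d = 19


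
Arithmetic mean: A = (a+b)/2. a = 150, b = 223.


AM = (150 + 223)/2 = 373/2 = 186.5

AM = 186.5


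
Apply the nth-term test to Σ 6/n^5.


lim(n→∞) 6/n^5 = 0
lim aₙ = 0 → nth-term test is INCONCLUSIVE
(Need other tests; this is actually a convergent p-series with p=5 > 1)

Inconclusive (lim aₙ = 0; need another test)


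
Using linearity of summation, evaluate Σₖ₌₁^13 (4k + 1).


Σ(4k+1) = 4·Σk + 1·n
= 4·91 + 1·13
= 364 + 13 = 377

Σ = 377


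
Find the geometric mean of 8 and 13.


GM = √(8×13) = √104 = 10.198

GM = 10.198


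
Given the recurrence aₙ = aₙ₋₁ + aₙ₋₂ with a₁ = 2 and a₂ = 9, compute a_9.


Computing iteratively: 2, 9, 11, 20, 31, 51, 82, 133, 215
a_9 = 215

a_9 = 215


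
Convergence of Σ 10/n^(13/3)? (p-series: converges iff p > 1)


p-series test: Σ c/n^p converges if p > 1, diverges if p ≤ 1 (constant c > 0 doesn't affect convergence).
p = 13/3
13/3 > 1 → CONVERGES

Converges (p = 13/3 > 1)


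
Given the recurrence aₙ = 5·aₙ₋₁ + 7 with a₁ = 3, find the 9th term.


Computing step by step:
a_1 = 3
a_2 = 22
a_3 = 117
a_4 = 592
a_5 = 2967
a_6 = 14842
a_7 = 74217
a_8 = 371092
a_9 = 1855467


a_9 = 1855467


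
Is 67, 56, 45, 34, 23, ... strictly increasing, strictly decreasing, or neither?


Differences: -11, -11, -11, -11
All differences < 0 → strictly DECREASING

Monotonically decreasing


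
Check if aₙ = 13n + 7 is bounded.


aₙ = 13n + 7 → as n→∞, aₙ→∞
No finite upper bound exists
The sequence is UNBOUNDED

Unbounded (aₙ → ∞ as n → ∞)


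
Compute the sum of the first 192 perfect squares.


n = 192
n(n+1)(2n+1)/6 = 192×193×385/6
= 14266560/6 = 2377760

Σk² = 2377760


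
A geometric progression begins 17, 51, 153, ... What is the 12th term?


aₙ = a₁·r^(n-1)
= 17×3^11
= 17×177147
= 3011499

a_12 = 3011499


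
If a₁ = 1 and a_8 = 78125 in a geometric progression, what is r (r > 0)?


r^(n-1) = aₙ/a₁
r^7 = 78125/1 = 78125
r = 78125^(1/7)
= 5

r = 5


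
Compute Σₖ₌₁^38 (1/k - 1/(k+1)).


Telescoping: adjacent terms cancel.
= 1/1 - 1/39
= 1 - 1/39 = 38/39

Sum = 38/39


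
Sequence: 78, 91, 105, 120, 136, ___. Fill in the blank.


Pattern: triangular numbers: n(n+1)/2
Terms: 78, 91, 105, 120, 136
Next term = 153

Next term = 153


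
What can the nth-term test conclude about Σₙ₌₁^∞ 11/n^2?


lim(n→∞) 11/n^2 = 0
lim aₙ = 0 → nth-term test is INCONCLUSIVE
(Need other tests; this is actually a convergent p-series with p=2 > 1)

Inconclusive (lim aₙ = 0; need another test)


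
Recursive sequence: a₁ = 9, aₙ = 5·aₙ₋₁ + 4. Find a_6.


Computing step by step:
a_1 = 9
a_2 = 49
a_3 = 249
a_4 = 1249
a_5 = 6249
a_6 = 31249


a_6 = 31249


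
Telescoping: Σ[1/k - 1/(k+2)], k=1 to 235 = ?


Telescoping with gap 2: two head and two tail terms survive.
= (1 + 1/2) - (1/236 + 1/237)
= 3/2 - 1/236 - 1/237 = 83425/55932

Sum = 83425/55932


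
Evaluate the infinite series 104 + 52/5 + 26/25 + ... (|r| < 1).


S∞ = a₁/(1-r) = 104/(1 - 1/10)
= 104/(9/10)
= 1040/9

S∞ = 1040/9


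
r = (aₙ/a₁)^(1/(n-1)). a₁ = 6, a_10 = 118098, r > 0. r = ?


r^(n-1) = aₙ/a₁
r^9 = 118098/6 = 19683
r = 19683^(1/9)
= 3

r = 3


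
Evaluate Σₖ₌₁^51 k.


n(n+1)/2 = 51×52/2 = 2652/2 = 1326

Σk = 1326


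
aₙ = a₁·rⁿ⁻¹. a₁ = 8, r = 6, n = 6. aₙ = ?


aₙ = a₁·r^(n-1)
= 8×6^5
= 8×7776
= 62208

a_6 = 62208


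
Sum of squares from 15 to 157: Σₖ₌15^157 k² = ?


Σₖ₌15^157 k² = Σₖ₌₁^157 k² − Σₖ₌₁^14 k²
= 157·158·315/6 − 14·15·29/6
= 1302315 − 1015 = 1301300

Σk² = 1301300


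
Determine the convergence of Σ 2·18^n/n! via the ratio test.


aₙ = 2·18^n/n!
a_{n+1}/aₙ = 18^(n+1)/(n+1)! × n!/18^n  (constant 2 cancels)
= 18/(n+1)
L = lim(n→∞) 18/(n+1) = 0
L < 1 → series CONVERGES

Converges (ratio test: L = 0 < 1)


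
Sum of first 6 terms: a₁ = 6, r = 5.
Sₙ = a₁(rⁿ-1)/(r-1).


Sₙ = 6×(5^6 - 1)/(5 - 1)
= 6×(15625 - 1)/4
= 6×15624/4
= 23436

S_6 = 23436


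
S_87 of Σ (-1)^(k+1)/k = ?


S = 1 - 1/2 + 1/3 - 1/4 + 1/5 - 1/6 + 1/7 - 1/8 ± ...
= 0.6989
(Full series converges to +ln(2) ≈ +0.6931)

S_87 = 0.6989


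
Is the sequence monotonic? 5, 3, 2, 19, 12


Differences: -2, -1, 17, -7
Difference at position 3 is +17 (> 0) but position 1 is -2 (< 0) — sequence both rises and falls
→ NOT monotonic

Not monotonic


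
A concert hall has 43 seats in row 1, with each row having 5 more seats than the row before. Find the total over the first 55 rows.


aₙ = 43 + (55-1)×5 = 313
Sₙ = n(a₁+aₙ)/2 = 55×(43+313)/2
= 55×356/2 = 9790

S_55 = 9790


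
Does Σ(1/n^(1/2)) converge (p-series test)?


p-series test: Σ c/n^p converges if p > 1, diverges if p ≤ 1 (constant c > 0 doesn't affect convergence).
p = 1/2
1/2 ≤ 1 → DIVERGES

Diverges (p = 1/2 ≤ 1)


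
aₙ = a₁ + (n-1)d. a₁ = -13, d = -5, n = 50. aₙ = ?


aₙ = a₁ + (n-1)d
= -13 + (50-1)×-5
= -13 - 245
= -258

a_50 = -258


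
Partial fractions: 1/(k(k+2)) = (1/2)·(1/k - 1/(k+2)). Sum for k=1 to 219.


1/(k(k+2)) = (1/2)·(1/k - 1/(k+2)) (partial fractions)
Telescoping: Σ = (1/2)·(1 + 1/2 - 1/220 - 1/221) = 72489/97240

Sum = 72489/97240


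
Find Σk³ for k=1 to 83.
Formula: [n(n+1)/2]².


n(n+1)/2 = 83×84/2 = 3486
Σk³ = 3486² = 12152196

Σk³ = 12152196


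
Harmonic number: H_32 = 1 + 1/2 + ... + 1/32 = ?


H_32 = 1/1 + 1/2 + 1/3 + ... + 1/32
= 586061125622639/144403552893600
≈ 4.0585

H_32 = 586061125622639/144403552893600 ≈ 4.0585


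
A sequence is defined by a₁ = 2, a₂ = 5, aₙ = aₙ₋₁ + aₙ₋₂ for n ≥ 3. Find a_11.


Computing iteratively: 2, 5, 7, 12, 19, 31, 50, 81, 131, 212, 343
a_11 = 343

a_11 = 343


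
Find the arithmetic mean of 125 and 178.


AM = (125 + 178)/2 = 303/2 = 151.5

AM = 151.5


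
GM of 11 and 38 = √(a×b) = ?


GM = √(11×38) = √418 = 20.445

GM = 20.445


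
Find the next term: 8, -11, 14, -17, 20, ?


Pattern: alternating sign, magnitude arithmetic (d=3)
Terms: 8, -11, 14, -17, 20
Next term = -23

Next term = -23


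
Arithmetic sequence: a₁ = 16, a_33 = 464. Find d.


d = (aₙ - a₁)/(n-1)
= (464 - 16)/(33-1)
= 448/32 = 14

d = 14


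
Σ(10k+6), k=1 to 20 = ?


Σ(10k+6) = 10·Σk + 6·n
= 10·210 + 6·20
= 2100 + 120 = 2220

Σ = 2220


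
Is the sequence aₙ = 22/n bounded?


a₁ = 22, a₂ = 22/2, a₃ = 22/3, ...
0 < aₙ ≤ 22 for all n ≥ 1
Lower bound: 0, Upper bound: 22
The sequence IS bounded

Bounded (0 < aₙ ≤ 22)
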